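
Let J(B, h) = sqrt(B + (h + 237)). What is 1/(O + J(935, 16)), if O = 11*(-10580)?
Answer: -2645/307825073 - 3*sqrt(33)/6772151606 ≈ -8.5951e-6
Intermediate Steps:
O = -116380
J(B, h) = sqrt(237 + B + h) (J(B, h) = sqrt(B + (237 + h)) = sqrt(237 + B + h))
1/(O + J(935, 16)) = 1/(-116380 + sqrt(237 + 935 + 16)) = 1/(-116380 + sqrt(1188)) = 1/(-116380 + 6*sqrt(33))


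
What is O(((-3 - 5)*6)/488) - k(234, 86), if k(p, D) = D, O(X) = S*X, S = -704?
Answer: -1022/61 ≈ -16.754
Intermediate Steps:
O(X) = -704*X
O(((-3 - 5)*6)/488) - k(234, 86) = -704*(-3 - 5)*6/488 - 1*86 = -704*(-8*6)/488 - 86 = -(-33792)/488 - 86 = -704*(-6/61) - 86 = 4224/61 - 86 = -1022/61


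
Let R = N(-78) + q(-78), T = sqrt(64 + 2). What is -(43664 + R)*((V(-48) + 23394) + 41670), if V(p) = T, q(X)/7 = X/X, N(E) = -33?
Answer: -2839262832 - 43638*sqrt(66) ≈ -2.8396e+9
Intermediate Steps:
q(X) = 7 (q(X) = 7*(X/X) = 7*1 = 7)
T = sqrt(66) ≈ 8.1240
V(p) = sqrt(66)
R = -26 (R = -33 + 7 = -26)
-(43664 + R)*((V(-48) + 23394) + 41670) = -(43664 - 26)*((sqrt(66) + 23394) + 41670) = -43638*((23394 + sqrt(66)) + 41670) = -43638*(65064 + sqrt(66)) = -(2839262832 + 43638*sqrt(66)) = -2839262832 - 43638*sqrt(66)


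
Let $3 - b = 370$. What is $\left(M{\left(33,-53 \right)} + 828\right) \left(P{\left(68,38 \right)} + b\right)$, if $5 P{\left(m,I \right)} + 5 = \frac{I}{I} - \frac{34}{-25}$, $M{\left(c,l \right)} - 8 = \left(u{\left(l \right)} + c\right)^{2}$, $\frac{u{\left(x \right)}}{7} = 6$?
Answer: $- \frac{296824801}{125} \approx -2.3746 \cdot 10^{6}$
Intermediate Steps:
$u{\left(x \right)} = 42$ ($u{\left(x \right)} = 7 \cdot 6 = 42$)
$M{\left(c,l \right)} = 8 + \left(42 + c\right)^{2}$
$P{\left(m,I \right)} = - \frac{66}{125}$ ($P{\left(m,I \right)} = -1 + \frac{\frac{I}{I} - \frac{34}{-25}}{5} = -1 + \frac{1 - - \frac{34}{25}}{5} = -1 + \frac{1 + \frac{34}{25}}{5} = -1 + \frac{1}{5} \cdot \frac{59}{25} = -1 + \frac{59}{125} = - \frac{66}{125}$)
$b = -367$ ($b = 3 - 370 = -367$)
$\left(M{\left(33,-53 \right)} + 828\right) \left(P{\left(68,38 \right)} + b\right) = \left(\left(8 + \left(42 + 33\right)^{2}\right) + 828\right) \left(- \frac{66}{125} - 367\right) = \left(\left(8 + 75^{2}\right) + 828\right) \left(- \frac{45941}{125}\right) = \left(\left(8 + 5625\right) + 828\right) \left(- \frac{45941}{125}\right) = \left(5633 + 828\right) \left(- \frac{45941}{125}\right) = 6461 \left(- \frac{45941}{125}\right) = - \frac{296824801}{125}$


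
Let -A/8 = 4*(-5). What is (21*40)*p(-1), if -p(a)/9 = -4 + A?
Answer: -1179360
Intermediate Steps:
A = 160 (A = -32*(-5) = -8*(-20) = 160)
p(a) = -1404 (p(a) = -9*(-4 + 160) = -9*156 = -1404)
(21*40)*p(-1) = (21*40)*(-1404) = 840*(-1404) = -1179360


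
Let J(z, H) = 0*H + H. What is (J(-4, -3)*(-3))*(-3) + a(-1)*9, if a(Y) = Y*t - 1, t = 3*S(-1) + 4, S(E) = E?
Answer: -45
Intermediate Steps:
J(z, H) = H (J(z, H) = 0 + H = H)
t = 1 (t = 3*(-1) + 4 = -3 + 4 = 1)
a(Y) = -1 + Y (a(Y) = Y*1 - 1 = Y - 1 = -1 + Y)
(J(-4, -3)*(-3))*(-3) + a(-1)*9 = -3*(-3)*(-3) + (-1 - 1)*9 = 9*(-3) - 2*9 = -27 - 18 = -45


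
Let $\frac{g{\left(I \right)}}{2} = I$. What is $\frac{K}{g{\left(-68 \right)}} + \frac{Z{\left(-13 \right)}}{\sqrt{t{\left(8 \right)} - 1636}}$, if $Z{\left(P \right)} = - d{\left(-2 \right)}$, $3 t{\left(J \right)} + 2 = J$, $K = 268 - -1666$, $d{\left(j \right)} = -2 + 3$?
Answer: $- \frac{967}{68} + \frac{i \sqrt{1634}}{1634} \approx -14.221 + 0.024739 i$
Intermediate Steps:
$g{\left(I \right)} = 2 I$
$d{\left(j \right)} = 1$
$K = 1934$ ($K = 268 + 1666 = 1934$)
$t{\left(J \right)} = - \frac{2}{3} + \frac{J}{3}$
$Z{\left(P \right)} = -1$ ($Z{\left(P \right)} = \left(-1\right) 1 = -1$)
$\frac{K}{g{\left(-68 \right)}} + \frac{Z{\left(-13 \right)}}{\sqrt{t{\left(8 \right)} - 1636}} = \frac{1934}{2 \left(-68\right)} - \frac{1}{\sqrt{\left(- \frac{2}{3} + \frac{1}{3} \cdot 8\right) - 1636}} = \frac{1934}{-136} - \frac{1}{\sqrt{\left(- \frac{2}{3} + \frac{8}{3}\right) - 1636}} = 1934 \left(- \frac{1}{136}\right) - \frac{1}{\sqrt{2 - 1636}} = - \frac{967}{68} - \frac{1}{\sqrt{-1634}} = - \frac{967}{68} - \frac{1}{i \sqrt{1634}} = - \frac{967}{68} - - \frac{i \sqrt{1634}}{1634} = - \frac{967}{68} + \frac{i \sqrt{1634}}{1634}$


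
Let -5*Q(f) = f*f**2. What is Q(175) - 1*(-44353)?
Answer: -1027522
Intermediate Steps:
Q(f) = -f**3/5 (Q(f) = -f*f**2/5 = -f**3/5)
Q(175) - 1*(-44353) = -1/5*175**3 - 1*(-44353) = -1/5*5359375 + 44353 = -1071875 + 44353 = -1027522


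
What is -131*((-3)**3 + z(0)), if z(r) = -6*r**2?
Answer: 3537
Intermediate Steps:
-131*((-3)**3 + z(0)) = -131*((-3)**3 - 6*0**2) = -131*(-27 - 6*0) = -131*(-27 + 0) = -131*(-27) = 3537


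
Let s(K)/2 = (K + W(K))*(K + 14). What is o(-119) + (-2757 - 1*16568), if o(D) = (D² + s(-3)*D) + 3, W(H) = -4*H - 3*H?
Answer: -52285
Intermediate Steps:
W(H) = -7*H
s(K) = -12*K*(14 + K) (s(K) = 2*((K - 7*K)*(K + 14)) = 2*((-6*K)*(14 + K)) = 2*(-6*K*(14 + K)) = -12*K*(14 + K))
o(D) = 3 + D² + 396*D (o(D) = (D² + (12*(-3)*(-14 - 1*(-3)))*D) + 3 = (D² + (12*(-3)*(-14 + 3))*D) + 3 = (D² + (12*(-3)*(-11))*D) + 3 = (D² + 396*D) + 3 = 3 + D² + 396*D)
o(-119) + (-2757 - 1*16568) = (3 + (-119)² + 396*(-119)) + (-2757 - 1*16568) = (3 + 14161 - 47124) + (-2757 - 16568) = -32960 - 19325 = -52285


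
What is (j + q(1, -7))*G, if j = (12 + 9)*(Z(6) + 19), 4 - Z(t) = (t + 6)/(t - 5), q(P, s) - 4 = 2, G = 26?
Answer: 6162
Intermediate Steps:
q(P, s) = 6 (q(P, s) = 4 + 2 = 6)
Z(t) = 4 - (6 + t)/(-5 + t) (Z(t) = 4 - (t + 6)/(t - 5) = 4 - (6 + t)/(-5 + t))
j = 231 (j = (12 + 9)*((-26 + 3*6)/(-5 + 6) + 19) = 21*((-26 + 18)/1 + 19) = 21*(1*(-8) + 19) = 21*(-8 + 19) = 21*11 = 231)
(j + q(1, -7))*G = (231 + 6)*26 = 237*26 = 6162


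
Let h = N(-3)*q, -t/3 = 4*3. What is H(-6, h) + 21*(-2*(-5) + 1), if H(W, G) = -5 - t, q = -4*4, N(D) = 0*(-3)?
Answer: 262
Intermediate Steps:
t = -36 (t = -12*3 = -3*12 = -36)
N(D) = 0
q = -16
h = 0 (h = 0*(-16) = 0)
H(W, G) = 31 (H(W, G) = -5 - 1*(-36) = -5 + 36 = 31)
H(-6, h) + 21*(-2*(-5) + 1) = 31 + 21*(-2*(-5) + 1) = 31 + 21*(10 + 1) = 31 + 21*11 = 31 + 231 = 262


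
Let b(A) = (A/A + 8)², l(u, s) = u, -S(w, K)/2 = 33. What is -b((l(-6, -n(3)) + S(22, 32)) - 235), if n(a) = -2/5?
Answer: -81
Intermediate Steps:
S(w, K) = -66 (S(w, K) = -2*33 = -66)
n(a) = -⅖ (n(a) = -2*⅕ = -⅖)
b(A) = 81 (b(A) = (1 + 8)² = 9² = 81)
-b((l(-6, -n(3)) + S(22, 32)) - 235) = -1*81 = -81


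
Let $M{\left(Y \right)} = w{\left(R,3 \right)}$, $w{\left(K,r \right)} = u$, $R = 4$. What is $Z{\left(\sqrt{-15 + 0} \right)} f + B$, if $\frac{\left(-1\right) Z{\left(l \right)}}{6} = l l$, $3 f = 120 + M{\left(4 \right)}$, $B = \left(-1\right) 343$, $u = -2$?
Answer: $3197$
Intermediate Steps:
$w{\left(K,r \right)} = -2$
$B = -343$
$M{\left(Y \right)} = -2$
$f = \frac{118}{3}$ ($f = \frac{120 - 2}{3} = \frac{1}{3} \cdot 118 = \frac{118}{3} \approx 39.333$)
$Z{\left(l \right)} = - 6 l^{2}$ ($Z{\left(l \right)} = - 6 l l = - 6 l^{2}$)
$Z{\left(\sqrt{-15 + 0} \right)} f + B = - 6 \left(\sqrt{-15 + 0}\right)^{2} \cdot \frac{118}{3} - 343 = - 6 \left(\sqrt{-15}\right)^{2} \cdot \frac{118}{3} - 343 = - 6 \left(i \sqrt{15}\right)^{2} \cdot \frac{118}{3} - 343 = \left(-6\right) \left(-15\right) \frac{118}{3} - 343 = 90 \cdot \frac{118}{3} - 343 = 3540 - 343 = 3197$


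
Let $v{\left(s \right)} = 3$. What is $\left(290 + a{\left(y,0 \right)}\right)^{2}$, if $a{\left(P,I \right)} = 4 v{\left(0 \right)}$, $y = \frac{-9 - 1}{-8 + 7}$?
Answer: $91204$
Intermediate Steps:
$y = 10$ ($y = - \frac{10}{-1} = \left(-10\right) \left(-1\right) = 10$)
$a{\left(P,I \right)} = 12$ ($a{\left(P,I \right)} = 4 \cdot 3 = 12$)
$\left(290 + a{\left(y,0 \right)}\right)^{2} = \left(290 + 12\right)^{2} = 302^{2} = 91204$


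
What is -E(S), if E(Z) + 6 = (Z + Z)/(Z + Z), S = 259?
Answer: 5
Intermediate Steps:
E(Z) = -5 (E(Z) = -6 + (Z + Z)/(Z + Z) = -6 + (2*Z)/((2*Z)) = -6 + (2*Z)*(1/(2*Z)) = -6 + 1 = -5)
-E(S) = -1*(-5) = 5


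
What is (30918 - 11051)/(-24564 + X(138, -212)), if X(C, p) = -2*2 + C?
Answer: -19867/24430 ≈ -0.81322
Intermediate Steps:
X(C, p) = -4 + C
(30918 - 11051)/(-24564 + X(138, -212)) = (30918 - 11051)/(-24564 + (-4 + 138)) = 19867/(-24564 + 134) = 19867/(-24430) = 19867*(-1/24430) = -19867/24430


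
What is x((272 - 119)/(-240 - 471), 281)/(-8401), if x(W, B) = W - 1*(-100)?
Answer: -7883/663679 ≈ -0.011878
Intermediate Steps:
x(W, B) = 100 + W (x(W, B) = W + 100 = 100 + W)
x((272 - 119)/(-240 - 471), 281)/(-8401) = (100 + (272 - 119)/(-240 - 471))/(-8401) = (100 + 153/(-711))*(-1/8401) = (100 + 153*(-1/711))*(-1/8401) = (100 - 17/79)*(-1/8401) = (7883/79)*(-1/8401) = -7883/663679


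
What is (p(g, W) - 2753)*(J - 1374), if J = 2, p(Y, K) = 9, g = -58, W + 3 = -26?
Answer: 3764768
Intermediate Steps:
W = -29 (W = -3 - 26 = -29)
(p(g, W) - 2753)*(J - 1374) = (9 - 2753)*(2 - 1374) = -2744*(-1372) = 3764768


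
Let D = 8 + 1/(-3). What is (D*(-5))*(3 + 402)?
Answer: -15525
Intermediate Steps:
D = 23/3 (D = 8 - ⅓ = 23/3 ≈ 7.6667)
(D*(-5))*(3 + 402) = ((23/3)*(-5))*(3 + 402) = -115/3*405 = -15525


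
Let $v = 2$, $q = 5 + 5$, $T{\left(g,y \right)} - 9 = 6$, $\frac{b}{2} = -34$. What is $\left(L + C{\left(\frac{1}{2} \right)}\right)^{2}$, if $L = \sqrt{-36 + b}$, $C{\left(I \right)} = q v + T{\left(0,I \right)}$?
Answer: $1121 + 140 i \sqrt{26} \approx 1121.0 + 713.86 i$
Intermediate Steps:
$b = -68$ ($b = 2 \left(-34\right) = -68$)
$T{\left(g,y \right)} = 15$ ($T{\left(g,y \right)} = 9 + 6 = 15$)
$q = 10$
$C{\left(I \right)} = 35$ ($C{\left(I \right)} = 10 \cdot 2 + 15 = 20 + 15 = 35$)
$L = 2 i \sqrt{26}$ ($L = \sqrt{-36 - 68} = \sqrt{-104} = 2 i \sqrt{26} \approx 10.198 i$)
$\left(L + C{\left(\frac{1}{2} \right)}\right)^{2} = \left(2 i \sqrt{26} + 35\right)^{2} = \left(35 + 2 i \sqrt{26}\right)^{2}$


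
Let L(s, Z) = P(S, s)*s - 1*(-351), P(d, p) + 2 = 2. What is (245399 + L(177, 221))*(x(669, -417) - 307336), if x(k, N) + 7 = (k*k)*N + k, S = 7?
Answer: -45940409403250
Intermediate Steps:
P(d, p) = 0 (P(d, p) = -2 + 2 = 0)
x(k, N) = -7 + k + N*k² (x(k, N) = -7 + ((k*k)*N + k) = -7 + (k²*N + k) = -7 + (N*k² + k) = -7 + (k + N*k²) = -7 + k + N*k²)
L(s, Z) = 351 (L(s, Z) = 0*s - 1*(-351) = 0 + 351 = 351)
(245399 + L(177, 221))*(x(669, -417) - 307336) = (245399 + 351)*((-7 + 669 - 417*669²) - 307336) = 245750*((-7 + 669 - 417*447561) - 307336) = 245750*((-7 + 669 - 186632937) - 307336) = 245750*(-186632275 - 307336) = 245750*(-186939611) = -45940409403250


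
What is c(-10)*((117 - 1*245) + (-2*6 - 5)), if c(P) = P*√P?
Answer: 1450*I*√10 ≈ 4585.3*I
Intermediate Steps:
c(P) = P^(3/2)
c(-10)*((117 - 1*245) + (-2*6 - 5)) = (-10)^(3/2)*((117 - 1*245) + (-2*6 - 5)) = (-10*I*√10)*((117 - 245) + (-12 - 5)) = (-10*I*√10)*(-128 - 17) = -10*I*√10*(-145) = 1450*I*√10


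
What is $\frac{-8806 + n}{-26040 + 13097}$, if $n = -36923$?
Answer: $\frac{45729}{12943} \approx 3.5331$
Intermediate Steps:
$\frac{-8806 + n}{-26040 + 13097} = \frac{-8806 - 36923}{-26040 + 13097} = - \frac{45729}{-12943} = \left(-45729\right) \left(- \frac{1}{12943}\right) = \frac{45729}{12943}$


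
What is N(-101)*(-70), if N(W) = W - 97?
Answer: 13860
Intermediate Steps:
N(W) = -97 + W
N(-101)*(-70) = (-97 - 101)*(-70) = -198*(-70) = 13860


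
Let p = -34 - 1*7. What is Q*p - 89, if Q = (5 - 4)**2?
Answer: -130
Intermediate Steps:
p = -41 (p = -34 - 7 = -41)
Q = 1 (Q = 1**2 = 1)
Q*p - 89 = 1*(-41) - 89 = -41 - 89 = -130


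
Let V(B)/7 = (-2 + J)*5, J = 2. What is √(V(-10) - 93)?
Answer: I*√93 ≈ 9.6436*I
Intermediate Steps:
V(B) = 0 (V(B) = 7*((-2 + 2)*5) = 7*(0*5) = 7*0 = 0)
√(V(-10) - 93) = √(0 - 93) = √(-93) = I*√93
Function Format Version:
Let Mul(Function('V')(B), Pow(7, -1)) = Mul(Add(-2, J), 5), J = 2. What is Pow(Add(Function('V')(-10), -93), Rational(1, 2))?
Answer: Mul(I, Pow(93, Rational(1, 2))) ≈ Mul(9.6436, I)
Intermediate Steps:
Function('V')(B) = 0 (Function('V')(B) = Mul(7, Mul(Add(-2, 2), 5)) = Mul(7, Mul(0, 5)) = Mul(7, 0) = 0)
Pow(Add(Function('V')(-10), -93), Rational(1, 2)) = Pow(Add(0, -93), Rational(1, 2)) = Pow(-93, Rational(1, 2)) = Mul(I, Pow(93, Rational(1, 2)))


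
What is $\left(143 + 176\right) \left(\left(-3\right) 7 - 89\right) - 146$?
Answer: $-35236$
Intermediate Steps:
$\left(143 + 176\right) \left(\left(-3\right) 7 - 89\right) - 146 = 319 \left(-21 - 89\right) - 146 = 319 \left(-110\right) - 146 = -35090 - 146 = -35236$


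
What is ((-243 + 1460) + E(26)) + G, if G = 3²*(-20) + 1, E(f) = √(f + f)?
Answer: 1038 + 2*√13 ≈ 1045.2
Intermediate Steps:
E(f) = √2*√f (E(f) = √(2*f) = √2*√f)
G = -179 (G = 9*(-20) + 1 = -180 + 1 = -179)
((-243 + 1460) + E(26)) + G = ((-243 + 1460) + √2*√26) - 179 = (1217 + 2*√13) - 179 = 1038 + 2*√13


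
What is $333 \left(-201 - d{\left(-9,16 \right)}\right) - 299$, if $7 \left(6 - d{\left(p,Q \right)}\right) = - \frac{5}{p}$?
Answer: $- \frac{484425}{7} \approx -69204.0$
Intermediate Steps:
$d{\left(p,Q \right)} = 6 + \frac{5}{7 p}$ ($d{\left(p,Q \right)} = 6 - \frac{\left(-5\right) \frac{1}{p}}{7} = 6 + \frac{5}{7 p}$)
$333 \left(-201 - d{\left(-9,16 \right)}\right) - 299 = 333 \left(-201 - \left(6 + \frac{5}{7 \left(-9\right)}\right)\right) - 299 = 333 \left(-201 - \left(6 + \frac{5}{7} \left(- \frac{1}{9}\right)\right)\right) - 299 = 333 \left(-201 - \left(6 - \frac{5}{63}\right)\right) - 299 = 333 \left(-201 - \frac{373}{63}\right) - 299 = 333 \left(- \frac{13036}{63}\right) - 299 = - \frac{482332}{7} - 299 = - \frac{484425}{7}$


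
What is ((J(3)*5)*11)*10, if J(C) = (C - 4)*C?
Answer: -1650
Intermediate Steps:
J(C) = C*(-4 + C) (J(C) = (-4 + C)*C = C*(-4 + C))
((J(3)*5)*11)*10 = (((3*(-4 + 3))*5)*11)*10 = (((3*(-1))*5)*11)*10 = (-3*5*11)*10 = -15*11*10 = -165*10 = -1650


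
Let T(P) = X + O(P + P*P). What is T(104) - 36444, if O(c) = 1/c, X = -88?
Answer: -398929439/10920 ≈ -36532.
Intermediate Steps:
T(P) = -88 + 1/(P + P**2) (T(P) = -88 + 1/(P + P*P) = -88 + 1/(P + P**2))
T(104) - 36444 = (-88 + 1/(104*(1 + 104))) - 36444 = (-88 + (1/104)/105) - 36444 = (-88 + (1/104)*(1/105)) - 36444 = (-88 + 1/10920) - 36444 = -960959/10920 - 36444 = -398929439/10920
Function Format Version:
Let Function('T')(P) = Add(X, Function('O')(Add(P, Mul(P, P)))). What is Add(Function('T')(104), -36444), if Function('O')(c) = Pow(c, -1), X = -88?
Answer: Rational(-398929439, 10920) ≈ -36532.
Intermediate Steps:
Function('T')(P) = Add(-88, Pow(Add(P, Pow(P, 2)), -1)) (Function('T')(P) = Add(-88, Pow(Add(P, Mul(P, P)), -1)) = Add(-88, Pow(Add(P, Pow(P, 2)), -1)))
Add(Function('T')(104), -36444) = Add(Add(-88, Mul(Pow(104, -1), Pow(Add(1, 104), -1))), -36444) = Add(Add(-88, Mul(Rational(1, 104), Pow(105, -1))), -36444) = Add(Add(-88, Mul(Rational(1, 104), Rational(1, 105))), -36444) = Add(Add(-88, Rational(1, 10920)), -36444) = Add(Rational(-960959, 10920), -36444) = Rational(-398929439, 10920)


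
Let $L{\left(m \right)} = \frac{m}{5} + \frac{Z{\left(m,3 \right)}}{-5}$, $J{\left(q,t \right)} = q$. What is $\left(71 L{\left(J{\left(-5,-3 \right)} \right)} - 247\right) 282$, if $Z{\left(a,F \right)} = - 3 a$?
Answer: $-149742$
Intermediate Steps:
$L{\left(m \right)} = \frac{4 m}{5}$ ($L{\left(m \right)} = \frac{m}{5} + \frac{\left(-3\right) m}{-5} = m \frac{1}{5} + - 3 m \left(- \frac{1}{5}\right) = \frac{m}{5} + \frac{3 m}{5} = \frac{4 m}{5}$)
$\left(71 L{\left(J{\left(-5,-3 \right)} \right)} - 247\right) 282 = \left(71 \cdot \frac{4}{5} \left(-5\right) - 247\right) 282 = \left(71 \left(-4\right) - 247\right) 282 = \left(-284 - 247\right) 282 = \left(-531\right) 282 = -149742$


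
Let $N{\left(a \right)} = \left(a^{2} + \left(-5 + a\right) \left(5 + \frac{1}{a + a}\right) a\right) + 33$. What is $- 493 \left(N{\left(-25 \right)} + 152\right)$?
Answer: $-2240685$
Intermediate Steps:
$N{\left(a \right)} = 33 + a^{2} + a \left(-5 + a\right) \left(5 + \frac{1}{2 a}\right)$ ($N{\left(a \right)} = \left(a^{2} + \left(-5 + a\right) \left(5 + \frac{1}{2 a}\right) a\right) + 33 = \left(a^{2} + a \left(-5 + a\right) \left(5 + \frac{1}{2 a}\right)\right) + 33 = 33 + a^{2} + a \left(-5 + a\right) \left(5 + \frac{1}{2 a}\right)$)
$- 493 \left(N{\left(-25 \right)} + 152\right) = - 493 \left(\left(\frac{61}{2} + 6 \left(-25\right)^{2} - - \frac{1225}{2}\right) + 152\right) = - 493 \left(\left(\frac{61}{2} + 6 \cdot 625 + \frac{1225}{2}\right) + 152\right) = - 493 \left(\left(\frac{61}{2} + 3750 + \frac{1225}{2}\right) + 152\right) = - 493 \left(4393 + 152\right) = \left(-493\right) 4545 = -2240685$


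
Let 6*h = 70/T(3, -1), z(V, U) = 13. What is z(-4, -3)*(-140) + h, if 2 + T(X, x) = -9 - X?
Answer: -10925/6 ≈ -1820.8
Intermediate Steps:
T(X, x) = -11 - X (T(X, x) = -2 + (-9 - X) = -11 - X)
h = -⅚ (h = (70/(-11 - 1*3))/6 = (70/(-11 - 3))/6 = (70/(-14))/6 = (70*(-1/14))/6 = (⅙)*(-5) = -⅚ ≈ -0.83333)
z(-4, -3)*(-140) + h = 13*(-140) - ⅚ = -1820 - ⅚ = -10925/6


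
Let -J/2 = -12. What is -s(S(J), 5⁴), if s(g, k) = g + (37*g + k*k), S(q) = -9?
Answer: -390283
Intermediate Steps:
J = 24 (J = -2*(-12) = 24)
s(g, k) = k² + 38*g (s(g, k) = g + (37*g + k²) = g + (k² + 37*g) = k² + 38*g)
-s(S(J), 5⁴) = -((5⁴)² + 38*(-9)) = -(625² - 342) = -(390625 - 342) = -1*390283 = -390283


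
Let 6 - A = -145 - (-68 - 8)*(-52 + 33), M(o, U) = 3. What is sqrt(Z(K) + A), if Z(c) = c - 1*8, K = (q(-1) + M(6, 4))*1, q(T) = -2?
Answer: 2*sqrt(397) ≈ 39.850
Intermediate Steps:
K = 1 (K = (-2 + 3)*1 = 1*1 = 1)
Z(c) = -8 + c (Z(c) = c - 8 = -8 + c)
A = 1595 (A = 6 - (-145 - (-68 - 8)*(-52 + 33)) = 6 - (-145 - (-76)*(-19)) = 6 - (-145 - 1*1444) = 6 - (-145 - 1444) = 6 - 1*(-1589) = 6 + 1589 = 1595)
sqrt(Z(K) + A) = sqrt((-8 + 1) + 1595) = sqrt(-7 + 1595) = sqrt(1588) = 2*sqrt(397)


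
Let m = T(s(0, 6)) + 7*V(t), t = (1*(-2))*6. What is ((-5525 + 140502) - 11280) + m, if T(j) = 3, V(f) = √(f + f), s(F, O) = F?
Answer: 123700 + 14*I*√6 ≈ 1.237e+5 + 34.293*I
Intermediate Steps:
t = -12 (t = -2*6 = -12)
V(f) = √2*√f (V(f) = √(2*f) = √2*√f)
m = 3 + 14*I*√6 (m = 3 + 7*(√2*√(-12)) = 3 + 7*(√2*(2*I*√3)) = 3 + 7*(2*I*√6) = 3 + 14*I*√6 ≈ 3.0 + 34.293*I)
((-5525 + 140502) - 11280) + m = ((-5525 + 140502) - 11280) + (3 + 14*I*√6) = (134977 - 11280) + (3 + 14*I*√6) = 123697 + (3 + 14*I*√6) = 123700 + 14*I*√6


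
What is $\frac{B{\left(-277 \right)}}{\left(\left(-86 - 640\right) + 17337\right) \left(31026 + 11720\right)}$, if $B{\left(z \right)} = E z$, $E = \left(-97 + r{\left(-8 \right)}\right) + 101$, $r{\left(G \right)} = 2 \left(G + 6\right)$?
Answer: $0$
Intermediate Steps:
$r{\left(G \right)} = 12 + 2 G$ ($r{\left(G \right)} = 2 \left(6 + G\right) = 12 + 2 G$)
$E = 0$ ($E = \left(-97 + \left(12 + 2 \left(-8\right)\right)\right) + 101 = \left(-97 + \left(12 - 16\right)\right) + 101 = \left(-97 - 4\right) + 101 = -101 + 101 = 0$)
$B{\left(z \right)} = 0$ ($B{\left(z \right)} = 0 z = 0$)
$\frac{B{\left(-277 \right)}}{\left(\left(-86 - 640\right) + 17337\right) \left(31026 + 11720\right)} = \frac{0}{\left(\left(-86 - 640\right) + 17337\right) \left(31026 + 11720\right)} = \frac{0}{\left(\left(-86 - 640\right) + 17337\right) 42746} = \frac{0}{\left(-726 + 17337\right) 42746} = \frac{0}{16611 \cdot 42746} = \frac{0}{710053806} = 0 \cdot \frac{1}{710053806} = 0$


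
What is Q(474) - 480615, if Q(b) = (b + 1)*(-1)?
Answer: -481090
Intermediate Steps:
Q(b) = -1 - b (Q(b) = (1 + b)*(-1) = -1 - b)
Q(474) - 480615 = (-1 - 1*474) - 480615 = (-1 - 474) - 480615 = -475 - 480615 = -481090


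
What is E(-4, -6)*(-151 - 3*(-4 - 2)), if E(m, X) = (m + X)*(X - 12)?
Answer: -23940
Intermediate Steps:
E(m, X) = (-12 + X)*(X + m) (E(m, X) = (X + m)*(-12 + X) = (-12 + X)*(X + m))
E(-4, -6)*(-151 - 3*(-4 - 2)) = ((-6)² - 12*(-6) - 12*(-4) - 6*(-4))*(-151 - 3*(-4 - 2)) = (36 + 72 + 48 + 24)*(-151 - 3*(-6)) = 180*(-151 + 18) = 180*(-133) = -23940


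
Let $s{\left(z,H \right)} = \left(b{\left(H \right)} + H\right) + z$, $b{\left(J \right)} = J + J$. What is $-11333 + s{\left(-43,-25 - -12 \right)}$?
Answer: $-11415$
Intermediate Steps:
$b{\left(J \right)} = 2 J$
$s{\left(z,H \right)} = z + 3 H$ ($s{\left(z,H \right)} = \left(2 H + H\right) + z = 3 H + z = z + 3 H$)
$-11333 + s{\left(-43,-25 - -12 \right)} = -11333 - \left(43 - 3 \left(-25 - -12\right)\right) = -11333 - \left(43 - 3 \left(-25 + 12\right)\right) = -11333 + \left(-43 + 3 \left(-13\right)\right) = -11333 - 82 = -11415$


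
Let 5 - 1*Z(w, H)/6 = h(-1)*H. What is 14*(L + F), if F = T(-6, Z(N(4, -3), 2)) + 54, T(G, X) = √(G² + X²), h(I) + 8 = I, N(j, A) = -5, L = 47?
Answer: 1414 + 84*√530 ≈ 3347.8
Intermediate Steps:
h(I) = -8 + I
Z(w, H) = 30 + 54*H (Z(w, H) = 30 - 6*(-8 - 1)*H = 30 - (-54)*H = 30 + 54*H)
F = 54 + 6*√530 (F = √((-6)² + (30 + 54*2)²) + 54 = √(36 + (30 + 108)²) + 54 = √(36 + 138²) + 54 = √(36 + 19044) + 54 = √19080 + 54 = 6*√530 + 54 = 54 + 6*√530 ≈ 192.13)
14*(L + F) = 14*(47 + (54 + 6*√530)) = 14*(101 + 6*√530) = 1414 + 84*√530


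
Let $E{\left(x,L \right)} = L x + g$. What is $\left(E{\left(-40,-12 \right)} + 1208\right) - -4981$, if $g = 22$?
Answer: $6691$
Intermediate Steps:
$E{\left(x,L \right)} = 22 + L x$ ($E{\left(x,L \right)} = L x + 22 = 22 + L x$)
$\left(E{\left(-40,-12 \right)} + 1208\right) - -4981 = \left(\left(22 - -480\right) + 1208\right) - -4981 = \left(\left(22 + 480\right) + 1208\right) + 4981 = \left(502 + 1208\right) + 4981 = 1710 + 4981 = 6691$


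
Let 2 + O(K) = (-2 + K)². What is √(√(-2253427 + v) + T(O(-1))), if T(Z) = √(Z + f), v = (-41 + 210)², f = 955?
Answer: √(√962 + I*√2224866) ≈ 27.595 + 27.027*I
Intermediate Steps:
O(K) = -2 + (-2 + K)²
v = 28561 (v = 169² = 28561)
T(Z) = √(955 + Z) (T(Z) = √(Z + 955) = √(955 + Z))
√(√(-2253427 + v) + T(O(-1))) = √(√(-2253427 + 28561) + √(955 + (-2 + (-2 - 1)²))) = √(√(-2224866) + √(955 + (-2 + (-3)²))) = √(I*√2224866 + √(955 + (-2 + 9))) = √(I*√2224866 + √(955 + 7)) = √(I*√2224866 + √962) = √(√962 + I*√2224866)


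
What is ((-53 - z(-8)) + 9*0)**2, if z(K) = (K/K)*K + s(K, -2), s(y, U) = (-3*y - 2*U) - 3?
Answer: 4900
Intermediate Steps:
s(y, U) = -3 - 3*y - 2*U
z(K) = 1 - 2*K (z(K) = (K/K)*K + (-3 - 3*K - 2*(-2)) = 1*K + (-3 - 3*K + 4) = K + (1 - 3*K) = 1 - 2*K)
((-53 - z(-8)) + 9*0)**2 = ((-53 - (1 - 2*(-8))) + 9*0)**2 = ((-53 - (1 + 16)) + 0)**2 = ((-53 - 1*17) + 0)**2 = ((-53 - 17) + 0)**2 = (-70 + 0)**2 = (-70)**2 = 4900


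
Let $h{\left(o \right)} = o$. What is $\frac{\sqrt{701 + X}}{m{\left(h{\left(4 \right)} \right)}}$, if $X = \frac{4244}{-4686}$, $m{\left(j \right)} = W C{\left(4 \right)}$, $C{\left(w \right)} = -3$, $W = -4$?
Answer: $\frac{\sqrt{3843272103}}{28116} \approx 2.2049$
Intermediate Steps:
$m{\left(j \right)} = 12$ ($m{\left(j \right)} = \left(-4\right) \left(-3\right) = 12$)
$X = - \frac{2122}{2343}$ ($X = 4244 \left(- \frac{1}{4686}\right) = - \frac{2122}{2343} \approx -0.90568$)
$\frac{\sqrt{701 + X}}{m{\left(h{\left(4 \right)} \right)}} = \frac{\sqrt{701 - \frac{2122}{2343}}}{12} = \sqrt{\frac{1640321}{2343}} \cdot \frac{1}{12} = \frac{\sqrt{3843272103}}{2343} \cdot \frac{1}{12} = \frac{\sqrt{3843272103}}{28116}$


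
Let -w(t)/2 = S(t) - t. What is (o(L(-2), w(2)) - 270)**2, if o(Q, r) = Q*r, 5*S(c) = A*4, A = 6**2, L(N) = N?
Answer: 662596/25 ≈ 26504.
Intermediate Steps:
A = 36
S(c) = 144/5 (S(c) = (36*4)/5 = (1/5)*144 = 144/5)
w(t) = -288/5 + 2*t (w(t) = -2*(144/5 - t) = -288/5 + 2*t)
(o(L(-2), w(2)) - 270)**2 = (-2*(-288/5 + 2*2) - 270)**2 = (-2*(-288/5 + 4) - 270)**2 = (-2*(-268/5) - 270)**2 = (536/5 - 270)**2 = (-814/5)**2 = 662596/25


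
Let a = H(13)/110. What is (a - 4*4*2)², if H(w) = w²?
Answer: 11229201/12100 ≈ 928.03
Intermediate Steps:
a = 169/110 (a = 13²/110 = 169*(1/110) = 169/110 ≈ 1.5364)
(a - 4*4*2)² = (169/110 - 4*4*2)² = (169/110 - 16*2)² = (169/110 - 32)² = (-3351/110)² = 11229201/12100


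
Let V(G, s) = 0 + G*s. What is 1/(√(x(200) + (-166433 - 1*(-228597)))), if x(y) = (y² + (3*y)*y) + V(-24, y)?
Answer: √1109/15526 ≈ 0.0021449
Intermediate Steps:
V(G, s) = G*s
x(y) = -24*y + 4*y² (x(y) = (y² + (3*y)*y) - 24*y = (y² + 3*y²) - 24*y = 4*y² - 24*y = -24*y + 4*y²)
1/(√(x(200) + (-166433 - 1*(-228597)))) = 1/(√(4*200*(-6 + 200) + (-166433 - 1*(-228597)))) = 1/(√(4*200*194 + (-166433 + 228597))) = 1/(√(155200 + 62164)) = 1/(√217364) = 1/(14*√1109) = √1109/15526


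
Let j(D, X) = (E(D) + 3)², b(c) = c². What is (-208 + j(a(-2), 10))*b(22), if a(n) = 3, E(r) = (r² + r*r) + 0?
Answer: 112772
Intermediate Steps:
E(r) = 2*r² (E(r) = (r² + r²) + 0 = 2*r² + 0 = 2*r²)
j(D, X) = (3 + 2*D²)² (j(D, X) = (2*D² + 3)² = (3 + 2*D²)²)
(-208 + j(a(-2), 10))*b(22) = (-208 + (3 + 2*3²)²)*22² = (-208 + (3 + 2*9)²)*484 = (-208 + (3 + 18)²)*484 = (-208 + 21²)*484 = (-208 + 441)*484 = 233*484 = 112772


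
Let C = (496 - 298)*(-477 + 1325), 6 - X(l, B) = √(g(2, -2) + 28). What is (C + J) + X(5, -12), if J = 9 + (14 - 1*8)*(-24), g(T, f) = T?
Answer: 167775 - √30 ≈ 1.6777e+5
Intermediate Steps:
X(l, B) = 6 - √30 (X(l, B) = 6 - √(2 + 28) = 6 - √30)
C = 167904 (C = 198*848 = 167904)
J = -135 (J = 9 + (14 - 8)*(-24) = 9 + 6*(-24) = 9 - 144 = -135)
(C + J) + X(5, -12) = (167904 - 135) + (6 - √30) = 167769 + (6 - √30) = 167775 - √30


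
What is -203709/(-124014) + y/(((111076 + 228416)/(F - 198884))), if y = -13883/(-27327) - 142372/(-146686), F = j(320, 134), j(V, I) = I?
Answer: 82783401661825799/106543192459081029 ≈ 0.77699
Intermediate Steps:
F = 134
y = 2963520691/2004244161 (y = -13883*(-1/27327) - 142372*(-1/146686) = 13883/27327 + 71186/73343 = 2963520691/2004244161 ≈ 1.4786)
-203709/(-124014) + y/(((111076 + 228416)/(F - 198884))) = -203709/(-124014) + 2963520691/(2004244161*(((111076 + 228416)/(134 - 198884)))) = -203709*(-1/124014) + 2963520691/(2004244161*((339492/(-198750)))) = 6173/3758 + 2963520691/(2004244161*((339492*(-1/198750)))) = 6173/3758 + 2963520691/(2004244161*(-56582/33125)) = 6173/3758 + (2963520691/2004244161)*(-33125/56582) = 6173/3758 - 98166622889375/113404143117702 = 82783401661825799/106543192459081029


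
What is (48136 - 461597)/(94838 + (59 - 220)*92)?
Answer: -413461/80026 ≈ -5.1666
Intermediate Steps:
(48136 - 461597)/(94838 + (59 - 220)*92) = -413461/(94838 - 161*92) = -413461/(94838 - 14812) = -413461/80026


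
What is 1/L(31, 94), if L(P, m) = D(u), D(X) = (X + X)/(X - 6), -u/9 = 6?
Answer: 5/9 ≈ 0.55556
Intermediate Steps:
u = -54 (u = -9*6 = -54)
D(X) = 2*X/(-6 + X) (D(X) = (2*X)/(-6 + X) = 2*X/(-6 + X))
L(P, m) = 9/5 (L(P, m) = 2*(-54)/(-6 - 54) = 2*(-54)/(-60) = 2*(-54)*(-1/60) = 9/5)
1/L(31, 94) = 1/(9/5) = 5/9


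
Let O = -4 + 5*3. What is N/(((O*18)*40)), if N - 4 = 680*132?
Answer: 22441/1980 ≈ 11.334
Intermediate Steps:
O = 11 (O = -4 + 15 = 11)
N = 89764 (N = 4 + 680*132 = 4 + 89760 = 89764)
N/(((O*18)*40)) = 89764/(((11*18)*40)) = 89764/((198*40)) = 89764/7920 = 89764*(1/7920) = 22441/1980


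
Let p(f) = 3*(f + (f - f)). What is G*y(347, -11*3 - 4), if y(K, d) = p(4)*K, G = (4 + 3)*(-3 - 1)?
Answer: -116592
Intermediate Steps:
p(f) = 3*f (p(f) = 3*(f + 0) = 3*f)
G = -28 (G = 7*(-4) = -28)
y(K, d) = 12*K (y(K, d) = (3*4)*K = 12*K)
G*y(347, -11*3 - 4) = -336*347 = -28*4164 = -116592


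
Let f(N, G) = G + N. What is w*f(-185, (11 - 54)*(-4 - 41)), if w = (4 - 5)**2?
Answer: 1750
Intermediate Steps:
w = 1 (w = (-1)**2 = 1)
w*f(-185, (11 - 54)*(-4 - 41)) = 1*((11 - 54)*(-4 - 41) - 185) = 1*(-43*(-45) - 185) = 1*(1935 - 185) = 1*1750 = 1750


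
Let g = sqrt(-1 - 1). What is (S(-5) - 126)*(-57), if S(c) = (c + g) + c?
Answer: 7752 - 57*I*sqrt(2) ≈ 7752.0 - 80.61*I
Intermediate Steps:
g = I*sqrt(2) (g = sqrt(-2) = I*sqrt(2) ≈ 1.4142*I)
S(c) = 2*c + I*sqrt(2) (S(c) = (c + I*sqrt(2)) + c = 2*c + I*sqrt(2))
(S(-5) - 126)*(-57) = ((2*(-5) + I*sqrt(2)) - 126)*(-57) = ((-10 + I*sqrt(2)) - 126)*(-57) = (-136 + I*sqrt(2))*(-57) = 7752 - 57*I*sqrt(2)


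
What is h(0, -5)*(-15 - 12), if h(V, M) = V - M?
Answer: -135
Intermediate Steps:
h(0, -5)*(-15 - 12) = (0 - 1*(-5))*(-15 - 12) = (0 + 5)*(-27) = 5*(-27) = -135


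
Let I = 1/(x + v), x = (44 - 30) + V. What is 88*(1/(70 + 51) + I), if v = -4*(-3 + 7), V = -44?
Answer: -300/253 ≈ -1.1858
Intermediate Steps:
v = -16 (v = -4*4 = -16)
x = -30 (x = (44 - 30) - 44 = 14 - 44 = -30)
I = -1/46 (I = 1/(-30 - 16) = 1/(-46) = -1/46 ≈ -0.021739)
88*(1/(70 + 51) + I) = 88*(1/(70 + 51) - 1/46) = 88*(1/121 - 1/46) = 88*(-75/5566) = -300/253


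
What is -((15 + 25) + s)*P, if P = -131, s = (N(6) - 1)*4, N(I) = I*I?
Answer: 23580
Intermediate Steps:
N(I) = I²
s = 140 (s = (6² - 1)*4 = (36 - 1)*4 = 35*4 = 140)
-((15 + 25) + s)*P = -((15 + 25) + 140)*(-131) = -(40 + 140)*(-131) = -180*(-131) = -1*(-23580) = 23580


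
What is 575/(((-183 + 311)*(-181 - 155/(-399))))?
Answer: -229425/9224192 ≈ -0.024872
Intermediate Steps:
575/(((-183 + 311)*(-181 - 155/(-399)))) = 575/((128*(-181 - 155*(-1/399)))) = 575/((128*(-181 + 155/399))) = 575/((128*(-72064/399))) = 575/(-9224192/399) = 575*(-399/9224192) = -229425/9224192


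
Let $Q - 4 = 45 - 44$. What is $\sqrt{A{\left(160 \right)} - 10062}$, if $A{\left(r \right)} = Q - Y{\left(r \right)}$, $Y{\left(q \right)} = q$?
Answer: $i \sqrt{10217} \approx 101.08 i$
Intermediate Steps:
$Q = 5$ ($Q = 4 + \left(45 - 44\right) = 4 + 1 = 5$)
$A{\left(r \right)} = 5 - r$
$\sqrt{A{\left(160 \right)} - 10062} = \sqrt{\left(5 - 160\right) - 10062} = \sqrt{-155 - 10062} = \sqrt{-10217} = i \sqrt{10217}$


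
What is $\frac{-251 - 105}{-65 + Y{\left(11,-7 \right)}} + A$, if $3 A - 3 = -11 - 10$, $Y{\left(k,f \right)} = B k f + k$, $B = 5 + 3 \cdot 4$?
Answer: $- \frac{7822}{1363} \approx -5.7388$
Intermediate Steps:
$B = 17$ ($B = 5 + 12 = 17$)
$Y{\left(k,f \right)} = k + 17 f k$ ($Y{\left(k,f \right)} = 17 k f + k = 17 f k + k = k + 17 f k$)
$A = -6$ ($A = 1 + \frac{-11 - 10}{3} = 1 + \frac{1}{3} \left(-21\right) = 1 - 7 = -6$)
$\frac{-251 - 105}{-65 + Y{\left(11,-7 \right)}} + A = \frac{-251 - 105}{-65 + 11 \left(1 + 17 \left(-7\right)\right)} - 6 = - \frac{356}{-65 + 11 \left(1 - 119\right)} - 6 = - \frac{356}{-65 + 11 \left(-118\right)} - 6 = - \frac{356}{-65 - 1298} - 6 = - \frac{356}{-1363} - 6 = \left(-356\right) \left(- \frac{1}{1363}\right) - 6 = \frac{356}{1363} - 6 = - \frac{7822}{1363}$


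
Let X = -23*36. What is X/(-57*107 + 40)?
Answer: 828/6059 ≈ 0.13666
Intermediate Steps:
X = -828
X/(-57*107 + 40) = -828/(-57*107 + 40) = -828/(-6099 + 40) = -828/(-6059) = -828*(-1/6059) = 828/6059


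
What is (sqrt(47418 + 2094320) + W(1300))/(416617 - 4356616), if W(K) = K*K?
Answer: -1690000/3939999 - sqrt(2141738)/3939999 ≈ -0.42931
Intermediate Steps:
W(K) = K**2
(sqrt(47418 + 2094320) + W(1300))/(416617 - 4356616) = (sqrt(47418 + 2094320) + 1300**2)/(416617 - 4356616) = (sqrt(2141738) + 1690000)/(-3939999) = (1690000 + sqrt(2141738))*(-1/3939999) = -1690000/3939999 - sqrt(2141738)/3939999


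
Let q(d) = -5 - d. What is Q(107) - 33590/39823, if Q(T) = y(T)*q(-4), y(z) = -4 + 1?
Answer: 85879/39823 ≈ 2.1565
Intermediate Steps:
y(z) = -3
Q(T) = 3 (Q(T) = -3*(-5 - 1*(-4)) = -3*(-5 + 4) = -3*(-1) = 3)
Q(107) - 33590/39823 = 3 - 33590/39823 = 85879/39823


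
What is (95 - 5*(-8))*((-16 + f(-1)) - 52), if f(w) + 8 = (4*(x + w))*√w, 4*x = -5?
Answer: -10260 - 1215*I ≈ -10260.0 - 1215.0*I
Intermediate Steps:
x = -5/4 (x = (¼)*(-5) = -5/4 ≈ -1.2500)
f(w) = -8 + √w*(-5 + 4*w) (f(w) = -8 + (4*(-5/4 + w))*√w = -8 + (-5 + 4*w)*√w = -8 + √w*(-5 + 4*w))
(95 - 5*(-8))*((-16 + f(-1)) - 52) = (95 - 5*(-8))*((-16 + (-8 - 5*I + 4*(-1)^(3/2))) - 52) = (95 + 40)*((-16 + (-8 - 5*I + 4*(-I))) - 52) = 135*((-16 + (-8 - 5*I - 4*I)) - 52) = 135*((-16 + (-8 - 9*I)) - 52) = 135*((-24 - 9*I) - 52) = 135*(-76 - 9*I) = -10260 - 1215*I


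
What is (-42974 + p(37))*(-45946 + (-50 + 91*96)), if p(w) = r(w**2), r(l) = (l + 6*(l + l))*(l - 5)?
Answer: -902889312840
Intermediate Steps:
r(l) = 13*l*(-5 + l) (r(l) = (l + 6*(2*l))*(-5 + l) = (l + 12*l)*(-5 + l) = (13*l)*(-5 + l) = 13*l*(-5 + l))
p(w) = 13*w**2*(-5 + w**2)
(-42974 + p(37))*(-45946 + (-50 + 91*96)) = (-42974 + 13*37**2*(-5 + 37**2))*(-45946 + (-50 + 91*96)) = (-42974 + 13*1369*(-5 + 1369))*(-45946 + (-50 + 8736)) = (-42974 + 13*1369*1364)*(-45946 + 8686) = (-42974 + 24275108)*(-37260) = 24232134*(-37260) = -902889312840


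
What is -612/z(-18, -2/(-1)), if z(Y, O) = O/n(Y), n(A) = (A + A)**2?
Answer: -396576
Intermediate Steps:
n(A) = 4*A**2 (n(A) = (2*A)**2 = 4*A**2)
z(Y, O) = O/(4*Y**2) (z(Y, O) = O/((4*Y**2)) = O*(1/(4*Y**2)) = O/(4*Y**2))
-612/z(-18, -2/(-1)) = -612/((1/4)*(-2/(-1))/(-18)**2) = -612/((1/4)*(-2*(-1))*(1/324)) = -612/((1/4)*2*(1/324)) = -612/1/648 = -612*648 = -396576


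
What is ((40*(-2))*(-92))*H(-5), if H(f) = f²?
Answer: 184000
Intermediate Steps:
((40*(-2))*(-92))*H(-5) = ((40*(-2))*(-92))*(-5)² = -80*(-92)*25 = 7360*25 = 184000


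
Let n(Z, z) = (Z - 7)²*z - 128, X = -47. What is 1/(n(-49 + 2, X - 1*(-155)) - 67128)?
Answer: 1/247672 ≈ 4.0376e-6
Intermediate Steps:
n(Z, z) = -128 + z*(-7 + Z)² (n(Z, z) = (-7 + Z)²*z - 128 = z*(-7 + Z)² - 128 = -128 + z*(-7 + Z)²)
1/(n(-49 + 2, X - 1*(-155)) - 67128) = 1/((-128 + (-47 - 1*(-155))*(-7 + (-49 + 2))²) - 67128) = 1/((-128 + (-47 + 155)*(-7 - 47)²) - 67128) = 1/((-128 + 108*(-54)²) - 67128) = 1/((-128 + 108*2916) - 67128) = 1/((-128 + 314928) - 67128) = 1/(314800 - 67128) = 1/247672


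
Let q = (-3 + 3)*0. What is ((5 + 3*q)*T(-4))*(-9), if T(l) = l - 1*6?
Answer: 450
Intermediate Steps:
T(l) = -6 + l (T(l) = l - 6 = -6 + l)
q = 0 (q = 0*0 = 0)
((5 + 3*q)*T(-4))*(-9) = ((5 + 3*0)*(-6 - 4))*(-9) = ((5 + 0)*(-10))*(-9) = (5*(-10))*(-9) = -50*(-9) = 450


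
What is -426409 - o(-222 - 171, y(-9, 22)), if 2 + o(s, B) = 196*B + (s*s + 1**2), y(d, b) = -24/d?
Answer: -1744139/3 ≈ -5.8138e+5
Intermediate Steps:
o(s, B) = -1 + s**2 + 196*B (o(s, B) = -2 + (196*B + (s*s + 1**2)) = -2 + (196*B + (s**2 + 1)) = -2 + (196*B + (1 + s**2)) = -2 + (1 + s**2 + 196*B) = -1 + s**2 + 196*B)
-426409 - o(-222 - 171, y(-9, 22)) = -426409 - (-1 + (-222 - 171)**2 + 196*(-24/(-9))) = -426409 - (-1 + (-393)**2 + 196*(-24*(-1/9))) = -426409 - (-1 + 154449 + 196*(8/3)) = -426409 - (-1 + 154449 + 1568/3) = -426409 - 1*464912/3 = -426409 - 464912/3 = -1744139/3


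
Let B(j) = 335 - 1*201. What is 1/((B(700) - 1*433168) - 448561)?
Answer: -1/881595 ≈ -1.1343e-6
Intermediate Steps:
B(j) = 134 (B(j) = 335 - 201 = 134)
1/((B(700) - 1*433168) - 448561) = 1/((134 - 1*433168) - 448561) = 1/((134 - 433168) - 448561) = 1/(-433034 - 448561) = 1/(-881595) = -1/881595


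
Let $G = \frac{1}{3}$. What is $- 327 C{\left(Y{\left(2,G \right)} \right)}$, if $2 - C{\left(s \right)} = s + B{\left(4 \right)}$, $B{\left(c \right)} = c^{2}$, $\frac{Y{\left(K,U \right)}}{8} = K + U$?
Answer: $10682$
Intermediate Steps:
$G = \frac{1}{3} \approx 0.33333$
$Y{\left(K,U \right)} = 8 K + 8 U$ ($Y{\left(K,U \right)} = 8 \left(K + U\right) = 8 K + 8 U$)
$C{\left(s \right)} = -14 - s$ ($C{\left(s \right)} = 2 - \left(s + 4^{2}\right) = 2 - \left(s + 16\right) = 2 - \left(16 + s\right) = -14 - s$)
$- 327 C{\left(Y{\left(2,G \right)} \right)} = - 327 \left(-14 - \left(8 \cdot 2 + 8 \cdot \frac{1}{3}\right)\right) = - 327 \left(-14 - \left(16 + \frac{8}{3}\right)\right) = - 327 \left(-14 - \frac{56}{3}\right) = \left(-327\right) \left(- \frac{98}{3}\right) = 10682$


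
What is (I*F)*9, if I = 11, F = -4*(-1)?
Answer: 396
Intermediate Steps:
F = 4
(I*F)*9 = (11*4)*9 = 44*9 = 396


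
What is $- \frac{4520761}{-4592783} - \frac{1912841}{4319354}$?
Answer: $\frac{35924760809}{66347343218} \approx 0.54146$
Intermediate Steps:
$- \frac{4520761}{-4592783} - \frac{1912841}{4319354} = \left(-4520761\right) \left(- \frac{1}{4592783}\right) - \frac{83167}{187798} = \frac{4520761}{4592783} - \frac{83167}{187798} = \frac{35924760809}{66347343218}$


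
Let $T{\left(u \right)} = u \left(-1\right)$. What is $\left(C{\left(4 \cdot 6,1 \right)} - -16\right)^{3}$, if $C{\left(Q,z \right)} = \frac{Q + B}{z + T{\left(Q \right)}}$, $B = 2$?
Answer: $\frac{40001688}{12167} \approx 3287.7$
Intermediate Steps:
$T{\left(u \right)} = - u$
$C{\left(Q,z \right)} = \frac{2 + Q}{z - Q}$ ($C{\left(Q,z \right)} = \frac{Q + 2}{z - Q} = \frac{2 + Q}{z - Q}$)
$\left(C{\left(4 \cdot 6,1 \right)} - -16\right)^{3} = \left(\frac{2 + 4 \cdot 6}{1 - 4 \cdot 6} - -16\right)^{3} = \left(\frac{2 + 24}{1 - 24} + 16\right)^{3} = \left(\frac{1}{1 - 24} \cdot 26 + 16\right)^{3} = \left(\frac{1}{-23} \cdot 26 + 16\right)^{3} = \left(\left(- \frac{1}{23}\right) 26 + 16\right)^{3} = \left(- \frac{26}{23} + 16\right)^{3} = \left(\frac{342}{23}\right)^{3} = \frac{40001688}{12167}$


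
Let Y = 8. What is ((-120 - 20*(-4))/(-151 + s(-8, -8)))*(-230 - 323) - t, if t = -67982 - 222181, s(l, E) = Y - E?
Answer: 7829977/27 ≈ 2.9000e+5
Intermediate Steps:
s(l, E) = 8 - E
t = -290163
((-120 - 20*(-4))/(-151 + s(-8, -8)))*(-230 - 323) - t = ((-120 - 20*(-4))/(-151 + (8 - 1*(-8))))*(-230 - 323) - 1*(-290163) = ((-120 + 80)/(-151 + (8 + 8)))*(-553) + 290163 = -40/(-151 + 16)*(-553) + 290163 = -40/(-135)*(-553) + 290163 = -40*(-1/135)*(-553) + 290163 = (8/27)*(-553) + 290163 = -4424/27 + 290163 = 7829977/27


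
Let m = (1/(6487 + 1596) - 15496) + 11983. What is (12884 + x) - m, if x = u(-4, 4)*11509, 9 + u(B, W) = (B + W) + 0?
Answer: -704708273/8083 ≈ -87184.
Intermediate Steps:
u(B, W) = -9 + B + W (u(B, W) = -9 + ((B + W) + 0) = -9 + (B + W) = -9 + B + W)
m = -28395578/8083 (m = (1/8083 - 15496) + 11983 = -125254167/8083 + 11983 = -28395578/8083 ≈ -3513.0)
x = -103581 (x = (-9 - 4 + 4)*11509 = -9*11509 = -103581)
(12884 + x) - m = (12884 - 103581) - 1*(-28395578/8083) = -90697 + 28395578/8083 = -704708273/8083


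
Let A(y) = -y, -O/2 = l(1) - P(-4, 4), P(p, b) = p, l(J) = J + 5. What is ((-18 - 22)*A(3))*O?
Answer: -2400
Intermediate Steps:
l(J) = 5 + J
O = -20 (O = -2*((5 + 1) - 1*(-4)) = -2*(6 + 4) = -2*10 = -20)
((-18 - 22)*A(3))*O = ((-18 - 22)*(-1*3))*(-20) = -40*(-3)*(-20) = 120*(-20) = -2400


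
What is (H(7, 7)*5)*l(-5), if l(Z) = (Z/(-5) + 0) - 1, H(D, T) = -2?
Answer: 0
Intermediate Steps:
l(Z) = -1 - Z/5 (l(Z) = (Z*(-1/5) + 0) - 1 = (-Z/5 + 0) - 1 = -Z/5 - 1 = -1 - Z/5)
(H(7, 7)*5)*l(-5) = (-2*5)*(-1 - 1/5*(-5)) = -10*(-1 + 1) = -10*0 = 0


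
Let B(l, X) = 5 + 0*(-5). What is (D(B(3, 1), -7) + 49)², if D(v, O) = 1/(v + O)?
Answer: 9409/4 ≈ 2352.3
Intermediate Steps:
B(l, X) = 5 (B(l, X) = 5 + 0 = 5)
D(v, O) = 1/(O + v)
(D(B(3, 1), -7) + 49)² = (1/(-7 + 5) + 49)² = (1/(-2) + 49)² = (-½ + 49)² = (97/2)² = 9409/4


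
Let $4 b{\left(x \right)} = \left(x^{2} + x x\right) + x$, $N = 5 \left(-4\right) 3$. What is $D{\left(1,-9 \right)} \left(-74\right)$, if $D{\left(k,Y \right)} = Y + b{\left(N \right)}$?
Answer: $-131424$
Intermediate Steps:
$N = -60$ ($N = \left(-20\right) 3 = -60$)
$b{\left(x \right)} = \frac{x^{2}}{2} + \frac{x}{4}$ ($b{\left(x \right)} = \frac{\left(x^{2} + x x\right) + x}{4} = \frac{\left(x^{2} + x^{2}\right) + x}{4} = \frac{2 x^{2} + x}{4} = \frac{x + 2 x^{2}}{4} = \frac{x^{2}}{2} + \frac{x}{4}$)
$D{\left(k,Y \right)} = 1785 + Y$ ($D{\left(k,Y \right)} = Y + \frac{1}{4} \left(-60\right) \left(1 + 2 \left(-60\right)\right) = Y + \frac{1}{4} \left(-60\right) \left(1 - 120\right) = Y + \frac{1}{4} \left(-60\right) \left(-119\right) = Y + 1785 = 1785 + Y$)
$D{\left(1,-9 \right)} \left(-74\right) = \left(1785 - 9\right) \left(-74\right) = 1776 \left(-74\right) = -131424$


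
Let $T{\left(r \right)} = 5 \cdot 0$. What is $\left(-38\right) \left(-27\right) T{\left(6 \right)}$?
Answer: $0$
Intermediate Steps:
$T{\left(r \right)} = 0$
$\left(-38\right) \left(-27\right) T{\left(6 \right)} = \left(-38\right) \left(-27\right) 0 = 1026 \cdot 0 = 0$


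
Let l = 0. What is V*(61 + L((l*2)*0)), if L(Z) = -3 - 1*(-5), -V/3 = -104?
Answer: 19656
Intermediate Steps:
V = 312 (V = -3*(-104) = 312)
L(Z) = 2 (L(Z) = -3 + 5 = 2)
V*(61 + L((l*2)*0)) = 312*(61 + 2) = 312*63 = 19656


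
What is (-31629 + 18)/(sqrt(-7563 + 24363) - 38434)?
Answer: 607468587/738577778 + 158055*sqrt(42)/369288889 ≈ 0.82526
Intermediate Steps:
(-31629 + 18)/(sqrt(-7563 + 24363) - 38434) = -31611/(sqrt(16800) - 38434) = -31611/(20*sqrt(42) - 38434) = -31611/(-38434 + 20*sqrt(42))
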